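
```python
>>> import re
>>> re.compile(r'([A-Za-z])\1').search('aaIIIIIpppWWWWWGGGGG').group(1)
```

The match spans [0:2] → 'aa'.
Captured: group 1 = 'a'.

'a'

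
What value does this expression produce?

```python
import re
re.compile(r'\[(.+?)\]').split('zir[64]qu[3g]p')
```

['zir', '64', 'qu', '3g', 'p']

The `?` after the quantifier makes it lazy — it takes as little as possible before letting the rest of the pattern try.
Matches to split on: at [3:7] → '[64]'; at [9:13] → '[3g]'.
The group in the pattern means `split` returns the separators' captures alongside the pieces.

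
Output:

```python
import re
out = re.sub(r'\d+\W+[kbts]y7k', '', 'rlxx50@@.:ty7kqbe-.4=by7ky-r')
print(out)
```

This matches one or more of a digit, then one or more of a non-word character; then one of [kbts], then the literal 'y7k'.
Matches: at [4:14] → '50@@.:ty7k'; at [19:25] → '4=by7k'.
`sub` substitutes '' at each match site.

rlxxqbe-.y-r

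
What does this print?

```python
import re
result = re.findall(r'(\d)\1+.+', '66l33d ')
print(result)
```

['6']

After group 1 captures some text, `\1` only succeeds where that same text appears again.
Walking the string: at [0:7] match '66l33d ', group 1 = '6'.
`findall` collects group 1 from the one match (1 total).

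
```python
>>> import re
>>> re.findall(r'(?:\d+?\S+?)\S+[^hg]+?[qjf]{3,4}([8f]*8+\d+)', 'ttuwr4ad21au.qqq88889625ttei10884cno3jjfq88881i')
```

['88881']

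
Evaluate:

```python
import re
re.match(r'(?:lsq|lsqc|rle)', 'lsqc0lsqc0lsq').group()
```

Branches in `(...|...)` are attempted left-to-right; the first branch that allows the whole pattern to succeed is taken.
`match` is anchored at position 0; if the pattern doesn't fit there, it returns None.
The match spans [0:3] → 'lsq'.

'lsq'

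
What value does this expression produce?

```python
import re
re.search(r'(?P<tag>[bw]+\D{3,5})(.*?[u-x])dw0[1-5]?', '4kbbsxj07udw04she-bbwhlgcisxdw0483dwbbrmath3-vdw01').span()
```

Because the quantifier is non-greedy, it stops expanding at the earliest point where the rest of the pattern can succeed.
The match spans [2:14] → 'bbsxj07udw04'.

(2, 14)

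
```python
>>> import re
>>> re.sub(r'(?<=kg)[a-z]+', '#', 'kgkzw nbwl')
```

'kg# nbwl'

Lookahead/lookbehind check context without consuming it, so the matched span excludes the asserted characters.
Matches: at [2:5] → 'kzw'.
Every occurrence is swapped for '#'.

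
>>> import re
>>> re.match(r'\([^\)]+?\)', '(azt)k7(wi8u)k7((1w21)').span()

(0, 5)

`re.match` won't scan ahead — the pattern has to work from the very first character.
The match spans [0:5] → '(azt)'.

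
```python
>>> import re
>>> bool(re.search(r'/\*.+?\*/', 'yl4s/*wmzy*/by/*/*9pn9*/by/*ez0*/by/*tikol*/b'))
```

True

The match spans [4:12] → '/*wmzy*/'.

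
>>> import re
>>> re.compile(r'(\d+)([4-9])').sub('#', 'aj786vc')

Pattern: one or more of a digit (captured); then a character in [4-9] (captured).
Matches: at [2:5] → '786'.
`sub` substitutes '#' at each match site.

'aj#vc'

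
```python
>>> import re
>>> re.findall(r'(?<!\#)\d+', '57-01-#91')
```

['57', '01', '1']

A negative assertion filters positions out without eating any characters.
Since nothing is captured, `findall` lists the 3 matched substrings directly.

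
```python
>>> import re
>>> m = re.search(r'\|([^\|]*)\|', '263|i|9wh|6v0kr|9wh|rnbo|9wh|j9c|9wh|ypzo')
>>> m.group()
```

The match spans [3:6] → '|i|'.

'|i|'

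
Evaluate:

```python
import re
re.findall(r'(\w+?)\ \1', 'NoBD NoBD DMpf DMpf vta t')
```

After group 1 captures some text, `\1` only succeeds where that same text appears again.
Matches: at [0:9] match 'NoBD NoBD', group 1 = 'NoBD'; at [10:19] match 'DMpf DMpf', group 1 = 'DMpf'.
`findall` collects group 1 from each match (2 total).

['NoBD', 'DMpf']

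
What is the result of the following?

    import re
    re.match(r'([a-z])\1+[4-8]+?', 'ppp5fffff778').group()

'ppp5'

`\1` is not a pattern — it's the concrete string captured by group 1, re-applied verbatim.
With `match`, the pattern is implicitly anchored at the beginning.
The match spans [0:4] → 'ppp5'.
Captured: group 1 = 'p'.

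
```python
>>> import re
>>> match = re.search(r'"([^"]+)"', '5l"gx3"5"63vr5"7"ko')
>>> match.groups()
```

The match spans [2:7] → '"gx3"'.
Captured: group 1 = 'gx3'.

('gx3',)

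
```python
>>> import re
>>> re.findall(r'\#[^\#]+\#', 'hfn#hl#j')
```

['#hl#']

Since nothing is captured, `findall` lists the 1 matched substring directly.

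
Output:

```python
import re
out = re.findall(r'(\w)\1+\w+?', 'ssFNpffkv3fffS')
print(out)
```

`\1` is not a pattern — it's the concrete string captured by group 1, re-applied verbatim.
Walking the string: at [0:3] match 'ssF', group 1 = 's'; at [5:8] match 'ffk', group 1 = 'f'; at [10:14] match 'fffS', group 1 = 'f'.
With a single group, `findall` returns only what that group captured — 3 items.

['s', 'f', 'f']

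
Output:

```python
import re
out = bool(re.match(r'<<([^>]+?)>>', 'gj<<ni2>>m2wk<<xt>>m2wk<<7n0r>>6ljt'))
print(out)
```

False

`re.match` only tries the pattern at the start of the string.
Here the pattern fails at index 0, so the call returns None, and `bool(None)` is False.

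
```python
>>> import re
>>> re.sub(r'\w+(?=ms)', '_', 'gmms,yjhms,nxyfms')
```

The positive lookaround only admits positions where the adjacent text matches; those characters stay outside the span.
Each match is replaced by '_'.

'_ms,_ms,_ms'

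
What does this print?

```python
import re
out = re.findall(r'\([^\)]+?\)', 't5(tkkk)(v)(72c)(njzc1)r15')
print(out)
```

['(tkkk)', '(v)', '(72c)', '(njzc1)']

No capturing groups, so `findall` returns the 4 full match strings.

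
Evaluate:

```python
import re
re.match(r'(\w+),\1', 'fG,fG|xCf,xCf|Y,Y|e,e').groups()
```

('fG',)

The match spans [0:5] → 'fG,fG'.
Captured: group 1 = 'fG'.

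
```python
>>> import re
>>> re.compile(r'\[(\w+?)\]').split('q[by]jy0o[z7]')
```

With a capturing group present, the delimiter's captured portion is kept in the result list.

['q', 'by', 'jy0o', 'z7', '']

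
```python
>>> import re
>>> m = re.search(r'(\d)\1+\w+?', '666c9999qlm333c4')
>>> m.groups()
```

('6',)

After group 1 captures some text, `\1` only succeeds where that same text appears again.
`re.search` tries every starting position until one works.
The match spans [0:4] → '666c'.
Captured: group 1 = '6'.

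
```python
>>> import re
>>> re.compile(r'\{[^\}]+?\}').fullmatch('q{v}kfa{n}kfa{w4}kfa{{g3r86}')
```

`re.fullmatch` is like wrapping the pattern in `^…$` (in single-line mode).
Here there's no way to consume every character, so the call returns None.

None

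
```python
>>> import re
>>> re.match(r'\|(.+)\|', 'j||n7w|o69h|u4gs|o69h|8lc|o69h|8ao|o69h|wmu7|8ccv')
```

`match` is anchored at position 0; if the pattern doesn't fit there, it returns None.
Here position 0 doesn't satisfy it, so the call returns None.

None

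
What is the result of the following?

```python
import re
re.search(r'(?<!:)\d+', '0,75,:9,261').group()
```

'0'

A negative assertion filters positions out without eating any characters.
The match spans [0:1] → '0'.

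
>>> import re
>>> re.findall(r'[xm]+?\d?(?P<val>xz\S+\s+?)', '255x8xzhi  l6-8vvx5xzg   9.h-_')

Pattern: one or more of one of [xm] (lazy), then optionally a digit; then the literal 'xz', then one or more of a non-whitespace character, then one or more of whitespace (lazy) (captured as 'val').
Matches: at [3:10] match 'x8xzhi ', group 1 = 'xzhi '; at [17:23] match 'x5xzg ', group 1 = 'xzg '.
`findall` collects group 1 from each match (2 total).

['xzhi ', 'xzg ']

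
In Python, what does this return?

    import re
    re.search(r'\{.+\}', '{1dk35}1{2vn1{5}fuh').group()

The match spans [0:16] → '{1dk35}1{2vn1{5}'.

'{1dk35}1{2vn1{5}'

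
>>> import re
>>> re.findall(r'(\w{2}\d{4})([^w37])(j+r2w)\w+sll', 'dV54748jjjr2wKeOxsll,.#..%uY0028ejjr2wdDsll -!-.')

Pattern: exactly 2 of a word character, then exactly 4 of a digit (captured); then any character except [w37] (captured); then one or more of a literal 'j', then the literal 'r2w' (captured); then one or more of a word character, then the literal 'sll'.
Walking the string: at [0:20] match 'dV54748jjjr2wKeOxsll', groups = ('dV5474', '8', 'jjjr2w'); at [26:43] match 'uY0028ejjr2wdDsll', groups = ('uY0028', 'e', 'jjr2w').
Multiple groups make `findall` return tuples — one 3-tuple for each match.

[('dV5474', '8', 'jjjr2w'), ('uY0028', 'e', 'jjr2w')]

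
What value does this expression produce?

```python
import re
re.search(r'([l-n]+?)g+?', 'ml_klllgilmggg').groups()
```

The pattern matches one or more of a character in [l-n] (lazy) (captured); then one or more of a literal 'g' (lazy).
`search` walks the string left to right and returns the first match it finds.
The match spans [4:8] → 'lllg'.
Captured: group 1 = 'lll'.

('lll',)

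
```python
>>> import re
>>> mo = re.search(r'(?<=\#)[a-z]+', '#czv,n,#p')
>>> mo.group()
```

'czv'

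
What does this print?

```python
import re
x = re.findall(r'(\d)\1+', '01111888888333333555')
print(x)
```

The backreference `\1` re-matches whatever the first group consumed, character for character.
Walking the string: at [1:5] match '1111', group 1 = '1'; at [5:11] match '888888', group 1 = '8'; at [11:17] match '333333', group 1 = '3'; at [17:20] match '555', group 1 = '5'.
`findall` collects group 1 from each match (4 total).

['1', '8', '3', '5']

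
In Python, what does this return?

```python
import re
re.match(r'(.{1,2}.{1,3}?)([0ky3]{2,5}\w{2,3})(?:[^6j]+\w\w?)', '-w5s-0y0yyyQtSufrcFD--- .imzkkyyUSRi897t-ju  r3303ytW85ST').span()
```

Pattern: 1 to 2 of any character, then 1 to 3 of any character (lazy) (captured); then 2 to 5 of one of [0ky3], then 2 to 3 of a word character (captured); then one or more of any character except [6j], then a word character, then optionally a word character (non-capturing group).
With `match`, the pattern is implicitly anchored at the beginning.
The match spans [0:43] → '-w5s-0y0yyyQtSufrcFD--- .imzkkyyUSRi897t-ju'.
Captured: group 1 = '-w5s-', group 2 = '0y0yyyQt'.

(0, 43)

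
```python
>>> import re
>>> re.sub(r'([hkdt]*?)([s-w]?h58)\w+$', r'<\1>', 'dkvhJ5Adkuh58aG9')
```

'dkvhJ5A<dk>'

This matches zero or more of one of [hkdt] (lazy) (captured); then optionally a character in [s-w], then the literal 'h58' (captured); then one or more of a word character; then anchored at the end.
Matches: at [7:16] → 'dkuh58aG9'.
`\1` in the replacement pulls in group 1's text for each match.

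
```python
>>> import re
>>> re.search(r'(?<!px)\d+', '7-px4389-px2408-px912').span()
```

`(?!…)`/`(?<!…)` only lets a position through if the neighbouring text does NOT match; no characters are consumed.
The match spans [0:1] → '7'.

(0, 1)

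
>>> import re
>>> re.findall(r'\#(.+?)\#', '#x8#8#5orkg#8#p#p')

Lazy quantifiers expand one character at a time until the remainder of the pattern can match.
One capturing group, so `findall` returns just the captured substring from each match — 3 in all.

['x8', '5orkg', 'p']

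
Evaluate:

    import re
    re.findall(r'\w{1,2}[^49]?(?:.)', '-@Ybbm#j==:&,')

['Ybbm', 'j==']

This matches 1 to 2 of a word character, then optionally any character except [49]; then any character (non-capturing group).
Scanning left to right: at [2:6] → 'Ybbm'; at [7:10] → 'j=='.
With no groups in the pattern, `findall` gives back each whole match — 2 here.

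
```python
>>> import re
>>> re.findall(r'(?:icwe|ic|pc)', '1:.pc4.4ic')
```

['pc', 'ic']

With no groups in the pattern, `findall` gives back each whole match — 2 here.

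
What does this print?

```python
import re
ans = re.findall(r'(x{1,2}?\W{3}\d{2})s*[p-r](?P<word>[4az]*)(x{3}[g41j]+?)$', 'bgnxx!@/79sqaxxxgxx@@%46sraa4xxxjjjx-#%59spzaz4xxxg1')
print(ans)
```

[('x-#%59', 'zaz4', 'xxxg1')]

`findall` packs the 3 group values into a tuple for every match.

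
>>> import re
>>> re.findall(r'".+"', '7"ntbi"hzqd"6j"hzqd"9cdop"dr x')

['"ntbi"hzqd"6j"hzqd"9cdop"']

`findall` yields the raw match text (1 of them) because the pattern has no groups.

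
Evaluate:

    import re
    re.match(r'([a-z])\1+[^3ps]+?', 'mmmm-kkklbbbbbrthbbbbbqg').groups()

The match spans [0:5] → 'mmmm-'.
Captured: group 1 = 'm'.

('m',)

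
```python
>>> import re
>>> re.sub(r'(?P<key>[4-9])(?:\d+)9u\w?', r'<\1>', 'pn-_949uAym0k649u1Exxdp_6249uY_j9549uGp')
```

This matches a character in [4-9] (captured as 'key'); then one or more of a digit (non-capturing group); then the literal '9u', then optionally a word character.
Matches: at [4:9] → '949uA'; at [13:18] → '649u1'; at [24:30] → '6249uY'; at [32:38] → '9549uG'.
Each match is replaced using the text its own group 1 captured.

'pn-_<9>ym0k<6>Exxdp_<6>_j<9>p'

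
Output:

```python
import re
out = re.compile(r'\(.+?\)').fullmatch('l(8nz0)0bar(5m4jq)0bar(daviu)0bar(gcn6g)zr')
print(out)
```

`fullmatch` succeeds only if the pattern covers the string from start to end.
Here the pattern can't cover the whole string, so the call returns None.

None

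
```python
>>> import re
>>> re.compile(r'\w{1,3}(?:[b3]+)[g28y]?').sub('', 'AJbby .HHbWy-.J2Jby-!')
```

' .Wy-.-!'

Pattern: 1 to 3 of a word character; then one or more of one of [b3] (non-capturing group); then optionally one of [g28y].
Matches: at [0:5] → 'AJbby'; at [7:10] → 'HHb'; at [14:19] → 'J2Jby'.
Each match is replaced by ''.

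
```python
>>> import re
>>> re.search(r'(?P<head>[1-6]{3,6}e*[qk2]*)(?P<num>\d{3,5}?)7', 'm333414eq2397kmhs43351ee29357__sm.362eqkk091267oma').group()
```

'333414eq2397'

Pattern: 3 to 6 of a character in [1-6], then zero or more of the literal 'e', then zero or more of one of [qk2] (captured as 'head'); then 3 to 5 of a digit (lazy) (captured as 'num'); then a literal '7'.
The match spans [1:13] → '333414eq2397'.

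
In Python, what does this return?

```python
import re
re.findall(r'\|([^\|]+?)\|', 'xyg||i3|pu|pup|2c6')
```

Because there's exactly one group, `findall` drops the full match and keeps group 1 from each hit.

['i3', 'pup']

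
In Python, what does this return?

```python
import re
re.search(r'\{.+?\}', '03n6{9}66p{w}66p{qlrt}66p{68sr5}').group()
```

Lazy quantifiers expand one character at a time until the remainder of the pattern can match.
`re.search` scans for the first position where the pattern succeeds.
The match spans [4:7] → '{9}'.

'{9}'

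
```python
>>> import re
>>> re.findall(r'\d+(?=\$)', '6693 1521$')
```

['1521']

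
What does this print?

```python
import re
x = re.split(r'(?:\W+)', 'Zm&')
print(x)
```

This matches one or more of a non-word character (non-capturing group).
Matches to split on: at [2:3] → '&'.
Each match becomes a cut point; 2 segments remain.

['Zm', '']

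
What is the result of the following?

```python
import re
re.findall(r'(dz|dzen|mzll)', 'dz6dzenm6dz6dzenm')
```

['dz', 'dz', 'dz', 'dz']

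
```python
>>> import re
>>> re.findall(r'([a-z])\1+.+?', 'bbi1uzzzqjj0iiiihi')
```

['b', 'z', 'j', 'i']

`\1` is not a pattern — it's the concrete string captured by group 1, re-applied verbatim.
Walking the string: at [0:3] match 'bbi', group 1 = 'b'; at [5:9] match 'zzzq', group 1 = 'z'; at [9:12] match 'jj0', group 1 = 'j'; at [12:17] match 'iiiih', group 1 = 'i'.
`findall` collects group 1 from each match (4 total).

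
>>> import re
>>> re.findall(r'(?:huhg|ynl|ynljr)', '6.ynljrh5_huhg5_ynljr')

Alternation tries branches left to right and keeps the first one that lets the overall match succeed at that position.
With no groups in the pattern, `findall` gives back each whole match — 3 here.

['ynl', 'huhg', 'ynl']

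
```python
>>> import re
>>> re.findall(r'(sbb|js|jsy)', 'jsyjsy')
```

Alternation tries branches left to right and keeps the first one that lets the overall match succeed at that position.
Scanning left to right: at [0:2] match 'js', group 1 = 'js'; at [3:5] match 'js', group 1 = 'js'.
Because there's exactly one group, `findall` drops the full match and keeps group 1 from each hit.

['js', 'js']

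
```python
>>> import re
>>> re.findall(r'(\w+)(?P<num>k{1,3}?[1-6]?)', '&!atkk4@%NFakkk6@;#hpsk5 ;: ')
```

[('atk', 'k4'), ('NFakk', 'k6'), ('hps', 'k5')]

The pattern matches one or more of a word character (captured); then 1 to 3 of the literal 'k' (lazy), then optionally a character in [1-6] (captured as 'num').
2 groups means each result is a tuple of 2 captured strings — 3 here.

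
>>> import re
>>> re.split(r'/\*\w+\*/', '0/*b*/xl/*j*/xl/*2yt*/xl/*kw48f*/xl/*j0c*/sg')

Matches to split on: at [1:6] → '/*b*/'; at [8:13] → '/*j*/'; at [15:22] → '/*2yt*/'; at [24:33] → '/*kw48f*/'; at [35:42] → '/*j0c*/'.
Splitting on the pattern gives 6 pieces.

['0', 'xl', 'xl', 'xl', 'xl', 'sg']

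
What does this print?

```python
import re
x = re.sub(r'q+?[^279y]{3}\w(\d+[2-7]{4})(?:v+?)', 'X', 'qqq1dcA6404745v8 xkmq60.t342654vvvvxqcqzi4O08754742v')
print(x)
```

X8 xkmXvvvxqcX

Every occurrence is swapped for 'X'.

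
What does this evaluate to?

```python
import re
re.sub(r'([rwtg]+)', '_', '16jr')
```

This matches one or more of one of [rwtg] (captured).
Matches: at [3:4] → 'r'.
`sub` substitutes '_' at each match site.

'16j_'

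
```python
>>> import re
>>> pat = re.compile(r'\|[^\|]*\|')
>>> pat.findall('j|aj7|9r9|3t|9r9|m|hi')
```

['|aj7|', '|3t|', '|m|']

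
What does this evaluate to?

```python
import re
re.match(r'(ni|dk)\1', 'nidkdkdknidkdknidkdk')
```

None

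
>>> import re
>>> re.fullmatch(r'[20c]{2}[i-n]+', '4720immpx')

`re.fullmatch` requires the pattern to consume the entire string.
Here there's no way to consume every character, so the call returns None.

None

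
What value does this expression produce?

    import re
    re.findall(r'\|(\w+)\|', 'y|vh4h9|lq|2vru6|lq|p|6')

['vh4h9', '2vru6', 'p']

Scanning left to right: at [1:8] match '|vh4h9|', group 1 = 'vh4h9'; at [10:17] match '|2vru6|', group 1 = '2vru6'; at [19:22] match '|p|', group 1 = 'p'.
`findall` collects group 1 from each match (3 total).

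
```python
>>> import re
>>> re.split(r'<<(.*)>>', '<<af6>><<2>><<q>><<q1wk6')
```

Matches to split on: at [0:17] → '<<af6>><<2>><<q>>'.
`re.split` interleaves the captured-group text with the surrounding fragments.

['', 'af6>><<2>><<q', '<<q1wk6']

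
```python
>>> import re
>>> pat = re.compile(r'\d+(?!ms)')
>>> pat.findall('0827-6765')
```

['0827', '6765']

Because the assertion is negative and zero-width, positions next to the forbidden text are skipped.
Matches: at [0:4] → '0827'; at [5:9] → '6765'.
With no groups in the pattern, `findall` gives back each whole match — 2 here.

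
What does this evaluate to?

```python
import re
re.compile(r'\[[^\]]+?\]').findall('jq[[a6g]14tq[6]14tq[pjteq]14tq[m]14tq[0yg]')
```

['[[a6g]', '[6]', '[pjteq]', '[m]', '[0yg]']

Walking the string: at [2:8] → '[[a6g]'; at [12:15] → '[6]'; at [19:26] → '[pjteq]'; at [30:33] → '[m]'; at [37:42] → '[0yg]'.
With no groups in the pattern, `findall` gives back each whole match — 5 here.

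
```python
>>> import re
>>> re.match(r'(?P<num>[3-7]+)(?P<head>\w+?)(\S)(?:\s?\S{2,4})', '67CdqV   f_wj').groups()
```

The match spans [0:6] → '67CdqV'.
Captured: group 1 = '67', group 2 = 'C', group 3 = 'd'.

('67', 'C', 'd')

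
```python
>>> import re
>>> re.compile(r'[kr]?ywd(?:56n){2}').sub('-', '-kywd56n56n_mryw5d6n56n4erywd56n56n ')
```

'--_mryw5d6n56n4e- '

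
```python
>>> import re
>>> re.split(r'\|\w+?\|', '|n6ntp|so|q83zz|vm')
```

['', 'so', 'vm']

`split` removes every match and returns the 3 fragments in between.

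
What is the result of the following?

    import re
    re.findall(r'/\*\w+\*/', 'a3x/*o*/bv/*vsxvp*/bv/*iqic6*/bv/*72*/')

['/*o*/', '/*vsxvp*/', '/*iqic6*/', '/*72*/']

`findall` yields the raw match text (4 of them) because the pattern has no groups.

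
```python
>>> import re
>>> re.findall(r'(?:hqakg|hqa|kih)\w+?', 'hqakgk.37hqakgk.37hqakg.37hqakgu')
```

['hqakgk', 'hqakgk', 'hqak', 'hqakgu']

Alternation tries branches left to right and keeps the first one that lets the overall match succeed at that position.
Walking the string: at [0:6] → 'hqakgk'; at [9:15] → 'hqakgk'; at [18:22] → 'hqak'; at [26:32] → 'hqakgu'.
With no groups in the pattern, `findall` gives back each whole match — 4 here.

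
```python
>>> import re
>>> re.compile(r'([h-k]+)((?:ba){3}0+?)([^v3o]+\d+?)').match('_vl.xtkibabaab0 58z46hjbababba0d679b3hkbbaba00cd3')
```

`re.match` only tries the pattern at the start of the string.
Here the string doesn't start with a match, so the call returns None.

None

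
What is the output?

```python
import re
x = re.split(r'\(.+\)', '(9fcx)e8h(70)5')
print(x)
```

['', '5']

Each match becomes a cut point; 2 segments remain.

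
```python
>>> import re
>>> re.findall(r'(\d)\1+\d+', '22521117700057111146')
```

['2']

A backreference is literal: `\1` must see the identical characters the first group matched.
Walking the string: at [0:20] match '22521117700057111146', group 1 = '2'.
`findall` collects group 1 from the one match (1 total).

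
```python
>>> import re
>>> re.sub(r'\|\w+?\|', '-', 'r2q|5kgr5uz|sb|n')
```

'r2q-sb|n'

`sub` substitutes '-' at each match site.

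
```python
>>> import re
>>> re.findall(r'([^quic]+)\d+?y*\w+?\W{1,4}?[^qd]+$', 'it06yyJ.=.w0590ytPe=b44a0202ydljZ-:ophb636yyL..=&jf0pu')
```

This matches one or more of any character except [quic] (captured); then one or more of a digit (lazy); then zero or more of a literal 'y', then one or more of a word character (lazy), then 1 to 4 of a non-word character (lazy); then one or more of any character except [qd]; then anchored at the end.
Matches: at [1:54] match 't06yyJ.=.w0590ytPe=b44a0202ydljZ-:ophb636yyL..=&jf0pu', group 1 = 't06yyJ.=.w0590ytPe=b44a0202ydljZ-:ophb63'.
With a single group, `findall` returns only what that group captured — 1 item.

['t06yyJ.=.w0590ytPe=b44a0202ydljZ-:ophb63']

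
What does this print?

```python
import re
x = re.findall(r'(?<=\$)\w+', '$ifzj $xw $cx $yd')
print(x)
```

['ifzj', 'xw', 'cx', 'yd']

The `(?=…)`/`(?<=…)` assertion just peeks at neighbouring text; it doesn't advance the match position.
`findall` yields the raw match text (4 of them) because the pattern has no groups.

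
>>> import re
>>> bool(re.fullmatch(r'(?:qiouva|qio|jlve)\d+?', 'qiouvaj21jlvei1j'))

`re.fullmatch` requires the pattern to consume the entire string.
Here the string isn't matched end-to-end, so the call returns None, and `bool(None)` is False.

False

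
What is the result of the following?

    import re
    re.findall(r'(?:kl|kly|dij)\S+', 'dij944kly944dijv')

['dij944kly944dijv']

Matches: at [0:16] → 'dij944kly944dijv'.
With no groups in the pattern, `findall` gives back each whole match — 1 here.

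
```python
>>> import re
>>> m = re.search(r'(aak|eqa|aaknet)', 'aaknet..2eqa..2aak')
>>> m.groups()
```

The match spans [0:3] → 'aak'.
Captured: group 1 = 'aak'.

('aak',)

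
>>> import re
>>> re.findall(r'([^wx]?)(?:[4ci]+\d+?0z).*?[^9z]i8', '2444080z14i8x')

['2']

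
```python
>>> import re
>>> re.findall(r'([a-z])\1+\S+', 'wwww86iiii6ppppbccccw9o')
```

['w']

`\1` is not a pattern — it's the concrete string captured by group 1, re-applied verbatim.
Matches: at [0:23] match 'wwww86iiii6ppppbccccw9o', group 1 = 'w'.
With a single group, `findall` returns only what that group captured — 1 item.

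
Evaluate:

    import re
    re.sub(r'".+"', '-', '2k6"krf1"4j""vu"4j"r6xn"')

'2k6-'

Matches: at [3:24] → '"krf1"4j""vu"4j"r6xn"'.
`sub` substitutes '-' at each match site.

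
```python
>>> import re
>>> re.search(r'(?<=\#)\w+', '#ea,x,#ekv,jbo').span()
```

Because the assertion is zero-width, the text it checks is not consumed and won't appear in the result.
The match spans [1:3] → 'ea'.

(1, 3)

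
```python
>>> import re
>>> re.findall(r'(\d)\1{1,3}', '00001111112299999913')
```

['0', '1', '1', '2', '9', '9']

`\1` has to match the exact text group 1 already captured.
One capturing group, so `findall` returns just the captured substring from each match — 6 in all.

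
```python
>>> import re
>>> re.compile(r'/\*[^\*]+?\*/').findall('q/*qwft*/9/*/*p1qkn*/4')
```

['/*qwft*/', '/*p1qkn*/']

Scanning left to right: at [1:9] → '/*qwft*/'; at [12:21] → '/*p1qkn*/'.
With no groups in the pattern, `findall` gives back each whole match — 2 here.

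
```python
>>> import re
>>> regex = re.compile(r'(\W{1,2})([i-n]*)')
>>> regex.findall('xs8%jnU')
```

[('%', 'jn')]

Pattern: 1 to 2 of a non-word character (captured); then zero or more of a character in [i-n] (captured).
Scanning left to right: at [3:6] match '%jn', groups = ('%', 'jn').
With 2 capturing groups, `findall` returns a 2-tuple per match.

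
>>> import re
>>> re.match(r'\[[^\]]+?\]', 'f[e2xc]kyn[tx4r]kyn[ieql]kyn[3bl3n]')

`match` is anchored at position 0; if the pattern doesn't fit there, it returns None.
Here position 0 doesn't satisfy it, so the call returns None.

None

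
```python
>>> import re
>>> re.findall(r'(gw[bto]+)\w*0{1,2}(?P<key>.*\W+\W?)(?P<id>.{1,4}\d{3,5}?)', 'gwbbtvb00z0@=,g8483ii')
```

[('gwbbt', '@=,', 'g8483')]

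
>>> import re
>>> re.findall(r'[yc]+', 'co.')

['c']

`findall` yields the raw match text (1 of them) because the pattern has no groups.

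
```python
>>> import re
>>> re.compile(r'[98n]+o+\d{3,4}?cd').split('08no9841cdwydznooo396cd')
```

['0', 'wydz', '']

`split` removes every match and returns the 3 fragments in between.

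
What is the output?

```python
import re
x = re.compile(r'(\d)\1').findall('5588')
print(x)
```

A backreference is literal: `\1` must see the identical characters the first group matched.
Matches: at [0:2] match '55', group 1 = '5'; at [2:4] match '88', group 1 = '8'.
`findall` collects group 1 from each match (2 total).

['5', '8']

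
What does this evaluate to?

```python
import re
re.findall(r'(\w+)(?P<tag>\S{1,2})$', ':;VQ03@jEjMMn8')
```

[('jEjMMn', '8')]

Pattern: one or more of a word character (captured); then 1 to 2 of a non-whitespace character (captured as 'tag'); then anchored at the end.
Matches: at [7:14] match 'jEjMMn8', groups = ('jEjMMn', '8').
2 groups means the one result is a tuple of 2 captured strings — 1 here.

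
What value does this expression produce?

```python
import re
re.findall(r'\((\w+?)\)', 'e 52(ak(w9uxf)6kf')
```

['w9uxf']

`findall` collects group 1 from the one match (1 total).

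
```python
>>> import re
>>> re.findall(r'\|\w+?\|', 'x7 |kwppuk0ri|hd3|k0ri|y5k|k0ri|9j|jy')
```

With no groups in the pattern, `findall` gives back each whole match — 3 here.

['|kwppuk0ri|', '|k0ri|', '|k0ri|']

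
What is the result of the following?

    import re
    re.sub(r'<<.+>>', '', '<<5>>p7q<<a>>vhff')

'vhff'

Matches: at [0:13] → '<<5>>p7q<<a>>'.
Each match is replaced by ''.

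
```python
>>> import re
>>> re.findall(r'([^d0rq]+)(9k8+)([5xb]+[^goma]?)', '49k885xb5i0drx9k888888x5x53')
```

[('4', '9k88', '5xb5i'), ('x', '9k888888', 'x5x53')]

Pattern: one or more of any character except [d0rq] (captured); then the literal '9k', then one or more of the literal '8' (captured); then one or more of one of [5xb], then optionally any character except [goma] (captured).
Matches: at [0:10] match '49k885xb5i', groups = ('4', '9k88', '5xb5i'); at [13:27] match 'x9k888888x5x53', groups = ('x', '9k888888', 'x5x53').
3 groups means each result is a tuple of 3 captured strings — 2 here.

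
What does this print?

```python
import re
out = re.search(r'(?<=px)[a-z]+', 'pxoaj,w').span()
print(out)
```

(2, 5)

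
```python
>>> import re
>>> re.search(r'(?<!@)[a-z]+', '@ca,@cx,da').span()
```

A negative assertion filters positions out without eating any characters.
`re.search` tries every starting position until one works.
The match spans [2:3] → 'a'.

(2, 3)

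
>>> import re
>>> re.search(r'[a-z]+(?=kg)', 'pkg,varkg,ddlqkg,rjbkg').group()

The `(?=…)`/`(?<=…)` assertion just peeks at neighbouring text; it doesn't advance the match position.
The match spans [0:1] → 'p'.

'p'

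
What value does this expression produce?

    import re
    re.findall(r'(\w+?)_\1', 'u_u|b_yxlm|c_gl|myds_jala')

`\1` has to match the exact text group 1 already captured.
With a single group, `findall` returns only what that group captured — 1 item.

['u']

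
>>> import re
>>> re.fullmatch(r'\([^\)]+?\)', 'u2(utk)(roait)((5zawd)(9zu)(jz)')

None

`re.fullmatch` requires the pattern to consume the entire string.
Here there's no way to consume every character, so the call returns None.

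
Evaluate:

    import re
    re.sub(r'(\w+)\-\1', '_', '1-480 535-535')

'1-480 _'

`\1` is not a pattern — it's the concrete string captured by group 1, re-applied verbatim.
Matches: at [6:13] → '535-535'.
`sub` substitutes '_' at each match site.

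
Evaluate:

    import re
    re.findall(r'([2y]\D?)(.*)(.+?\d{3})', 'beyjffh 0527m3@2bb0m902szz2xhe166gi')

[('yj', 'ffh 0527m3@2bb0m902szz2xh', 'e166')]

This matches one of [2y], then optionally a non-digit (captured); then zero or more of any character (captured); then one or more of any character (lazy), then exactly 3 of a digit (captured).
Matches: at [2:33] match 'yjffh 0527m3@2bb0m902szz2xhe166', groups = ('yj', 'ffh 0527m3@2bb0m902szz2xh', 'e166').
3 groups means the one result is a tuple of 3 captured strings — 1 here.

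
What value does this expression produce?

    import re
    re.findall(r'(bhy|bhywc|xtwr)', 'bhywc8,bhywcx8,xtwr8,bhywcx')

['bhy', 'bhy', 'xtwr', 'bhy']

The regex engine tests alternatives in the order written; an earlier branch that matches wins even if a later one would match more.
Matches: at [0:3] match 'bhy', group 1 = 'bhy'; at [7:10] match 'bhy', group 1 = 'bhy'; at [15:19] match 'xtwr', group 1 = 'xtwr'; at [21:24] match 'bhy', group 1 = 'bhy'.
Because there's exactly one group, `findall` drops the full match and keeps group 1 from each hit.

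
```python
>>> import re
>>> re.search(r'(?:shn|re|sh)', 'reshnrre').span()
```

`re.search` tries every starting position until one works.
The match spans [0:2] → 're'.

(0, 2)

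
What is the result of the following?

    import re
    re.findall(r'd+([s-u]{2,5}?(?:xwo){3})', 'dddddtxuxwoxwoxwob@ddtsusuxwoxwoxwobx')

The pattern matches one or more of a literal 'd'; then 2 to 5 of a character in [s-u] (lazy), then the literal 'xwo' repeated 3 times (captured).
Walking the string: at [19:35] match 'ddtsusuxwoxwoxwo', group 1 = 'tsusuxwoxwoxwo'.
With a single group, `findall` returns only what that group captured — 1 item.

['tsusuxwoxwoxwo']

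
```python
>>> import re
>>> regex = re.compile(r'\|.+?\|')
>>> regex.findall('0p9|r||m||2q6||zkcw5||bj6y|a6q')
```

With the lazy modifier that quantifier settles for the fewest repetitions that let the rest of the pattern succeed (the atoms after it are unaffected and can still be greedy).
Since nothing is captured, `findall` lists the 5 matched substrings directly.

['|r|', '|m|', '|2q6|', '|zkcw5|', '|bj6y|']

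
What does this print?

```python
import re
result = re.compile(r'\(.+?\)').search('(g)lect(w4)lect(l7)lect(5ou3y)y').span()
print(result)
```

`search` walks the string left to right and returns the first match it finds.
The match spans [0:3] → '(g)'.

(0, 3)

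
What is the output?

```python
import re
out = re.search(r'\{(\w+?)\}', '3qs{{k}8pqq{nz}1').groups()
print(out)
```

('k',)

The match spans [4:7] → '{k}'.
Captured: group 1 = 'k'.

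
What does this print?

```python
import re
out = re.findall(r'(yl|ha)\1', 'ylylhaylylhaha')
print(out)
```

['yl', 'yl', 'ha']

`\1` has to match the exact text group 1 already captured.
With a single group, `findall` returns only what that group captured — 3 items.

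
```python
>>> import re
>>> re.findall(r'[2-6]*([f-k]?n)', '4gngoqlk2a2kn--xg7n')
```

The pattern matches zero or more of a character in [2-6]; then optionally a character in [f-k], then a literal 'n' (captured).
Walking the string: at [0:3] match '4gn', group 1 = 'gn'; at [10:13] match '2kn', group 1 = 'kn'; at [18:19] match 'n', group 1 = 'n'.
One capturing group, so `findall` returns just the captured substring from each match — 3 in all.

['gn', 'kn', 'n']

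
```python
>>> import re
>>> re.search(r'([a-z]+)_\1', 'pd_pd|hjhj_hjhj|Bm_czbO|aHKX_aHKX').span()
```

(0, 5)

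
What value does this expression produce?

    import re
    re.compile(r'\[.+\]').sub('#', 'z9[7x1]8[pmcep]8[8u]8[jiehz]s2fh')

Matches: at [2:28] → '[7x1]8[pmcep]8[8u]8[jiehz]'.
Every occurrence is swapped for '#'.

'z9#s2fh'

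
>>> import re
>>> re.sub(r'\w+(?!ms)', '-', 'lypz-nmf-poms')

'-----'

The negative lookahead/lookbehind blocks any match where the forbidden context is present.
Matches: at [0:4] → 'lypz'; at [5:8] → 'nmf'; at [9:13] → 'poms'.
Each match is replaced by '-'.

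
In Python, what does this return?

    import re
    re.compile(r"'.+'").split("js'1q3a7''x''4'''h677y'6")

['js', '6']

Matches to split on: at [2:23] → "'1q3a7''x''4'''h677y'".
`split` removes every match and returns the 2 fragments in between.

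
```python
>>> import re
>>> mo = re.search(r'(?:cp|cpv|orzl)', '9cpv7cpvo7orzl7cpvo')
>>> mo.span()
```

`|` is ordered: at each position the engine commits to the first alternative that works.
Unlike `match`, `search` isn't anchored — it looks for the pattern anywhere in the string.
The match spans [1:3] → 'cp'.

(1, 3)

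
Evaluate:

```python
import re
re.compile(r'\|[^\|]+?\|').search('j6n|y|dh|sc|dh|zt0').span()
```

(3, 6)

The match spans [3:6] → '|y|'.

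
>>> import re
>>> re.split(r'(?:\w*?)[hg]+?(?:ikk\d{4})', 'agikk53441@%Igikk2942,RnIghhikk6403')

['', '1@%', ',', '']

The pattern matches zero or more of a word character (lazy) (non-capturing group); then one or more of one of [hg] (lazy); then the literal 'ikk', then exactly 4 of a digit (non-capturing group).
Matches to split on: at [0:9] → 'agikk5344'; at [12:21] → 'Igikk2942'; at [22:35] → 'RnIghhikk6403'.
`split` removes every match and returns the 4 fragments in between.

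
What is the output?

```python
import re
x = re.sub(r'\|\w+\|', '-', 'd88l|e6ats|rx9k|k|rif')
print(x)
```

Each match is replaced by '-'.

d88l-rx9k-rif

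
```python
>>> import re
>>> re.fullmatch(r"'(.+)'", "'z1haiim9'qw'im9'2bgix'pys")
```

None

`fullmatch` succeeds only if the pattern covers the string from start to end.
Here there's no way to consume every character, so the call returns None.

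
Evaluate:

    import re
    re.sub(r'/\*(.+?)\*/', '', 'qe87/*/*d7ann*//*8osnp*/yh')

'qe87yh'

Every occurrence is swapped for ''.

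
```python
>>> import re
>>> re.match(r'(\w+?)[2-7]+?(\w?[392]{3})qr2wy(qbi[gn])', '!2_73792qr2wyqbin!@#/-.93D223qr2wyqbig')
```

None

`match` is anchored at position 0; if the pattern doesn't fit there, it returns None.
Here position 0 doesn't satisfy it, so the call returns None.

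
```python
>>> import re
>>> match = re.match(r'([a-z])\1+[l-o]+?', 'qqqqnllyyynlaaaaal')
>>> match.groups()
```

('q',)

The match spans [0:5] → 'qqqqn'.
Captured: group 1 = 'q'.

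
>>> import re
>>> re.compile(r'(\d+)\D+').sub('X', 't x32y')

Each match is replaced by 'X'.

't xX'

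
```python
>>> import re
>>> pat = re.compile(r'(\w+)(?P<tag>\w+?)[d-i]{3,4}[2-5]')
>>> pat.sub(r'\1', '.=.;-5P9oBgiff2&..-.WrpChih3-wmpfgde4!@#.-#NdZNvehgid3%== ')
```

'.=.;-5P9oB&..-.Wrp-wmp!@#.-#NdZNve%== '

The pattern matches one or more of a word character (captured); then one or more of a word character (lazy) (captured as 'tag'); then 3 to 4 of a character in [d-i], then a character in [2-5].
Matches: at [5:15] → '5P9oBgiff2'; at [20:28] → 'WrpChih3'; at [29:37] → 'wmpfgde4'; at [43:54] → 'NdZNvehgid3'.
`\1` in the replacement pulls in group 1's text for each match.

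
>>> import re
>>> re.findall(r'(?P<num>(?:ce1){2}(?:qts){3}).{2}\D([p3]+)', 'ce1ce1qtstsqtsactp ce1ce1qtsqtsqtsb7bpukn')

`findall` packs the 2 group values into a tuple for every match.

[('ce1ce1qtsqtsqts', 'p')]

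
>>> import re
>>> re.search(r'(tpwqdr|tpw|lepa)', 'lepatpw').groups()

('lepa',)

`re.search` scans for the first position where the pattern succeeds.
The match spans [0:4] → 'lepa'.
Captured: group 1 = 'lepa'.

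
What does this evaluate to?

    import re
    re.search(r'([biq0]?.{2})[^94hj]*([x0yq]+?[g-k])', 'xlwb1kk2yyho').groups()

('xl', 'yh')

This matches optionally one of [biq0], then exactly 2 of any character (captured); then zero or more of any character except [94hj]; then one or more of one of [x0yq] (lazy), then a character in [g-k] (captured).
Unlike `match`, `search` isn't anchored — it looks for the pattern anywhere in the string.
The match spans [0:11] → 'xlwb1kk2yyh'.
Captured: group 1 = 'xl', group 2 = 'yh'.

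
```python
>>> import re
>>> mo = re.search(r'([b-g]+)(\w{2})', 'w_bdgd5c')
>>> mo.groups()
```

The match spans [2:8] → 'bdgd5c'.
Captured: group 1 = 'bdgd', group 2 = '5c'.

('bdgd', '5c')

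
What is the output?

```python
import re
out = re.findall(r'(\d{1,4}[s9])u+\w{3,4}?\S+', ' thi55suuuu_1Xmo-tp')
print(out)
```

['55s']

This matches 1 to 4 of a digit, then one of [s9] (captured); then one or more of a literal 'u'; then 3 to 4 of a word character (lazy), then one or more of a non-whitespace character.
Matches: at [4:19] match '55suuuu_1Xmo-tp', group 1 = '55s'.
`findall` collects group 1 from the one match (1 total).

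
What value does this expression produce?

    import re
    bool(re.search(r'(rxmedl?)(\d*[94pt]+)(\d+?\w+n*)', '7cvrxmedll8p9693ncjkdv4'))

Pattern: the literal 'rx', then the literal 'med', then optionally a literal 'l' (captured); then zero or more of a digit, then one or more of one of [94pt] (captured); then one or more of a digit (lazy), then one or more of a word character, then zero or more of the literal 'n' (captured).
`re.search` scans for the first position where the pattern succeeds.
Here no position works, so the call returns None, and `bool(None)` is False.

False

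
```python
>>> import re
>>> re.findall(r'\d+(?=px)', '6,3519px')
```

The positive lookaround only admits positions where the adjacent text matches; those characters stay outside the span.
Matches: at [2:6] → '3519'.
No capturing groups, so `findall` returns the 1 full match string.

['3519']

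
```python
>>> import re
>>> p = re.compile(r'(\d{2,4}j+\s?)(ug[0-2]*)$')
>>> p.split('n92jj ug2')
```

['n', '92jj ', 'ug2', '']

The pattern matches 2 to 4 of a digit, then one or more of the literal 'j', then optionally whitespace (captured); then the literal 'ug', then zero or more of a character in [0-2] (captured); then anchored at the end.
The group in the pattern means `split` returns the separators' captures alongside the pieces.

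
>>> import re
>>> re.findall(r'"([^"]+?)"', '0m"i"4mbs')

['i']

Matches: at [2:5] match '"i"', group 1 = 'i'.
Because there's exactly one group, `findall` drops the full match and keeps group 1 from the one hit.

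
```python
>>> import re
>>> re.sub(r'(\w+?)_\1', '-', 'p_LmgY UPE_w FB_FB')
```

'p_LmgY UPE_w -'

A backreference is literal: `\1` must see the identical characters the first group matched.
Every occurrence is swapped for '-'.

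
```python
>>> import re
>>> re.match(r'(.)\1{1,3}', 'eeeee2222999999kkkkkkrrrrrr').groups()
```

('e',)

`\1` has to match the exact text group 1 already captured.
`re.match` won't scan ahead — the pattern has to work from the very first character.
The match spans [0:4] → 'eeee'.
Captured: group 1 = 'e'.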